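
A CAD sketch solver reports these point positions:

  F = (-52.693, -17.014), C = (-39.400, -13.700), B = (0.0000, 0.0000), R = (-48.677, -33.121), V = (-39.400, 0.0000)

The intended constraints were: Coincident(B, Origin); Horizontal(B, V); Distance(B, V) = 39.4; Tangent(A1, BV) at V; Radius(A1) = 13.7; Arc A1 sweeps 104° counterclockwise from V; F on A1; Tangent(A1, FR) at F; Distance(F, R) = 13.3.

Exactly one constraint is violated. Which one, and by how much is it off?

Distance(F, R) = 13.3 — off by 3.30.

B = (0.00, 0.00) ✓; B.y = 0.00, V.y = 0.00 ✓; |BV| = 39.40 ✓; ∠(CV, VB) = 90.00° ✓; |CV| = 13.70 ✓; bearing(C→F) − bearing(C→V) = 104.0° ✓; |CF| = 13.70 ✓; ∠(CF, FR) = 90.00° ✓; |FR| = 16.60 ✗.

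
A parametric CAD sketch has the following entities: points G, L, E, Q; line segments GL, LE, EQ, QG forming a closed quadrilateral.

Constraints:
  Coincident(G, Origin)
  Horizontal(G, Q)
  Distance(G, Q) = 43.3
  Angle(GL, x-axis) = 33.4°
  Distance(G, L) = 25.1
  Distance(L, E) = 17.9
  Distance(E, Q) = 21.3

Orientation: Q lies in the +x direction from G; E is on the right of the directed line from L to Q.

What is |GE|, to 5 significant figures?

22.743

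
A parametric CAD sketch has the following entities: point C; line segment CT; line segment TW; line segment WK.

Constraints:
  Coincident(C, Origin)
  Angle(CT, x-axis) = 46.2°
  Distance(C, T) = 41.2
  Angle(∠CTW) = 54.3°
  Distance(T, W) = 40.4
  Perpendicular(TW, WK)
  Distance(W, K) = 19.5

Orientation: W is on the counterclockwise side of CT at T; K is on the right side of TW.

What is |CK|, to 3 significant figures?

55.4

∠CTW = 54.3°, so TW runs at 46.2° + (180° − 54.3°) = 172° from the x-axis; with |TW| = 40.4, W = T + 40.4·(cos 172°, sin 172°) = (-11.5, 35.4). TW ⟂ WK; with |WK| = 19.5 on the right of TW, K = W + 19.5·(0.141, 0.990) = (-8.73, 54.7). Then |CK| = |K − C| = 55.4.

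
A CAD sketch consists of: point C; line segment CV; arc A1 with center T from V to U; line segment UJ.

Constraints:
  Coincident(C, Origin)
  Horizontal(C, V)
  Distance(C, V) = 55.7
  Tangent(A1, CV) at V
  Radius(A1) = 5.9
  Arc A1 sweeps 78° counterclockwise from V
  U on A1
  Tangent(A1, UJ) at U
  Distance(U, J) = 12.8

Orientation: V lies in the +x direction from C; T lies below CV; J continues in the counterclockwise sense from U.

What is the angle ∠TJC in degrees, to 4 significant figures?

106.8°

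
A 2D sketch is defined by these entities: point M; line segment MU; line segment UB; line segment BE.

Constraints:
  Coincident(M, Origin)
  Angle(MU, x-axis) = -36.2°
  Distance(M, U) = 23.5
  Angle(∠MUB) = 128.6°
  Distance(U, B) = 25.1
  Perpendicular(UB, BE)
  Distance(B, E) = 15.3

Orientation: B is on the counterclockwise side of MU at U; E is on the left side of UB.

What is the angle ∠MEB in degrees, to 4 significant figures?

94.41°

M is at the origin; MU runs at -36.2° with length 23.5, so U = 23.5·(cos -36.2°, sin -36.2°) = (18.96, -13.88). ∠MUB = 128.6°, so UB runs at -36.2° + (180° − 128.6°) = 15.20° from the x-axis; with |UB| = 25.1, B = U + 25.1·(cos 15.20°, sin 15.20°) = (43.19, -7.298). UB ⟂ BE; with |BE| = 15.3 on the left of UB, E = B + 15.3·(-0.2622, 0.9650) = (39.17, 7.466). Then cos ∠MEB = EM·EB / (|EM||EB|), giving 94.41°.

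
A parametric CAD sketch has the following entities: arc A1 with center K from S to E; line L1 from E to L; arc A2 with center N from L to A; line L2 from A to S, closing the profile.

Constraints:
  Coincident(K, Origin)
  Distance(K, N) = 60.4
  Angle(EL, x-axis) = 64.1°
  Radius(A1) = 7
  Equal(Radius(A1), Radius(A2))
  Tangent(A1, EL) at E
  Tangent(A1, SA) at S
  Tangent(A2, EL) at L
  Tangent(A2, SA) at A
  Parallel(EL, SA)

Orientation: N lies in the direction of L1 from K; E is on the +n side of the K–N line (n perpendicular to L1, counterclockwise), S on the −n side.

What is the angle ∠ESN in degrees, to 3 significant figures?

83.4°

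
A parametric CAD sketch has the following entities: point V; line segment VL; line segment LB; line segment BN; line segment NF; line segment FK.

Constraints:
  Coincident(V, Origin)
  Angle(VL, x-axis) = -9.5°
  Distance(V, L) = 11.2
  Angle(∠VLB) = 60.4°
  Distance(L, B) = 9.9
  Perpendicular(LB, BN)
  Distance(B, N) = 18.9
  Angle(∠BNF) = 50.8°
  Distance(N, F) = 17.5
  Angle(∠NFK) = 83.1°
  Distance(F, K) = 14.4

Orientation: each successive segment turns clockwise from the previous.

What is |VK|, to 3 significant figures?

11.9

V is at the origin; VL runs at -9.5° with length 11.2, so L = (11.0, -1.85). ∠VLB = 60.4° gives LB at -129° from the x-axis; with |LB| = 9.9, B = (4.80, -9.53). LB is perpendicular to BN, so BN runs at 141°; with |BN| = 18.9, N = (-9.86, 2.39). ∠BNF = 50.8° gives NF at 11.7° from the x-axis; with |NF| = 17.5, F = (7.27, 5.94). ∠NFK = 83.1° gives FK at -85.2° from the x-axis; with |FK| = 14.4, K = (8.48, -8.41). Then |VK| = |K − V| = 11.9.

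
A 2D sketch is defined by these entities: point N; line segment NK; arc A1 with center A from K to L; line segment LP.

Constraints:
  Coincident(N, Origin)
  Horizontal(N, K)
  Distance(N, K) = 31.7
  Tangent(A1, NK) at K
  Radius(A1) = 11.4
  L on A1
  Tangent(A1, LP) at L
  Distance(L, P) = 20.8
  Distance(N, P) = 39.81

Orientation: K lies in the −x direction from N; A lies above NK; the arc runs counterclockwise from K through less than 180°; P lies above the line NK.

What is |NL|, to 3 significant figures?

23.8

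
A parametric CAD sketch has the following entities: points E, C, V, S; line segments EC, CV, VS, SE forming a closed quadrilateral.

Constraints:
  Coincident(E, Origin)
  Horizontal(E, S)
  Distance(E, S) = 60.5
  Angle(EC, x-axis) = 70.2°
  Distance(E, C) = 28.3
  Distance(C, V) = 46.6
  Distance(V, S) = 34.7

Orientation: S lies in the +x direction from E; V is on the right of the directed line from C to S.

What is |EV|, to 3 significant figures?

33.3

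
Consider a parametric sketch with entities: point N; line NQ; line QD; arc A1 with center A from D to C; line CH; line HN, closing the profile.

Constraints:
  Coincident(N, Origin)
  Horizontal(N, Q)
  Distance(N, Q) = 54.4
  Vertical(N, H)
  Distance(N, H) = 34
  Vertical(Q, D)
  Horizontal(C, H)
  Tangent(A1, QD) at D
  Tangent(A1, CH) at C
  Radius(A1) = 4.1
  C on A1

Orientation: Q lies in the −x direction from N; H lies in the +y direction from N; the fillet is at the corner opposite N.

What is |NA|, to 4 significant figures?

58.52

N is at the origin; N and Q share the same y with |NQ| = 54.4 and Q on the −x side, so Q = (-54.40, 0.000). NH is vertical with |NH| = 34.0 and H on the +y side, so H = (0.000, 34.00). The virtual corner opposite N is at (-54.40, 34.00). Tangency of A1 to QD means the radius AD is perpendicular to QD and A1 meets CH tangentially, so AC is at right angles to CH, with radius 4.1, so the center A sits 4.1 in from both sides at A = (-50.30, 29.90). Then |NA| = |A − N| = 58.52.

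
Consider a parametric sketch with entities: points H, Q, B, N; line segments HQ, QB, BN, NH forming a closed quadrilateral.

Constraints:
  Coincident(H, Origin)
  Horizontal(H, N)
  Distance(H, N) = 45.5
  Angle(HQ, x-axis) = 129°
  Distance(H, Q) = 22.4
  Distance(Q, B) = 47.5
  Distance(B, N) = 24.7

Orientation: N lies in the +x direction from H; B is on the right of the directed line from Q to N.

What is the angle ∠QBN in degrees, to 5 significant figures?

114.91°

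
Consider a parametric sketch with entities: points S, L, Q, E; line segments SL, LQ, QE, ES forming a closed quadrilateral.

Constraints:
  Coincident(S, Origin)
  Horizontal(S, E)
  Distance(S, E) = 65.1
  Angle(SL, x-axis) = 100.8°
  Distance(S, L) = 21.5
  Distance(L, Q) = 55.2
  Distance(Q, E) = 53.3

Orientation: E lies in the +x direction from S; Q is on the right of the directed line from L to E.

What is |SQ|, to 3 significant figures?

34.9

Checks: |LQ| = 55.20 ✓; |QE| = 53.30 ✓.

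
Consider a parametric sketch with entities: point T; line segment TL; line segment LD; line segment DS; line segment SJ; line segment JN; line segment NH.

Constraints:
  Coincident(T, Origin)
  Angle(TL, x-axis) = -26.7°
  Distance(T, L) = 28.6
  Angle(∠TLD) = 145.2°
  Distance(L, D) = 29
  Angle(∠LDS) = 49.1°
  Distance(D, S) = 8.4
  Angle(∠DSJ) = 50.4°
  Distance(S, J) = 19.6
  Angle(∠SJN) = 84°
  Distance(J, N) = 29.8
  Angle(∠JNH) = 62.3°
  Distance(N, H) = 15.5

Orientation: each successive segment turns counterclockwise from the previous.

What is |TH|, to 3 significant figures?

69.3

T is at the origin; TL runs at -26.7° with length 28.6, so L = (25.6, -12.9). ∠TLD = 145.2° gives LD at 8.10° from the x-axis; with |LD| = 29.0, D = (54.3, -8.76). ∠LDS = 49.1° gives DS at 139° from the x-axis; with |DS| = 8.4, S = (47.9, -3.25). ∠DSJ = 50.4° gives SJ at -91.4° from the x-axis; with |SJ| = 19.6, J = (47.4, -22.8). ∠SJN = 84.0° gives JN at 4.60° from the x-axis; with |JN| = 29.8, N = (77.1, -20.5). ∠JNH = 62.3° gives NH at 122° from the x-axis; with |NH| = 15.5, H = (68.9, -7.36). Then |TH| = |H − T| = 69.3.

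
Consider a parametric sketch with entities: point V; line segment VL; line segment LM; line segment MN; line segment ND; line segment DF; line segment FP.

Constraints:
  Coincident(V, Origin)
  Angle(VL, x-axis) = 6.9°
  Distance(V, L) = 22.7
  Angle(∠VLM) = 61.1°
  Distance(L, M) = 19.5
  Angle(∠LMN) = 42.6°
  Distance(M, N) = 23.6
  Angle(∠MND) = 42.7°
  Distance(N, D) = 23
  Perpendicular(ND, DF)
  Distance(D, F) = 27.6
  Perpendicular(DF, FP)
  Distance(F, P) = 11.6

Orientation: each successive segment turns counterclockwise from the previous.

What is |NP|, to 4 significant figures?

29.86

V is at the origin; VL runs at 6.9° with length 22.7, so L = (22.54, 2.727). ∠VLM = 61.1° gives LM at 125.8° from the x-axis; with |LM| = 19.5, M = (11.13, 18.54). ∠LMN = 42.6° gives MN at -96.80° from the x-axis; with |MN| = 23.6, N = (8.335, -4.891). ∠MND = 42.7° gives ND at 40.50° from the x-axis; with |ND| = 23.0, D = (25.82, 10.05). ND ⟂ DF, so DF runs at 130.5°; with |DF| = 27.6, F = (7.899, 31.03). The perpendicularity gives FP at right angles to DF, so FP runs at -139.5°; with |FP| = 11.6, P = (-0.9216, 23.50). Then |NP| = |P − N| = 29.86.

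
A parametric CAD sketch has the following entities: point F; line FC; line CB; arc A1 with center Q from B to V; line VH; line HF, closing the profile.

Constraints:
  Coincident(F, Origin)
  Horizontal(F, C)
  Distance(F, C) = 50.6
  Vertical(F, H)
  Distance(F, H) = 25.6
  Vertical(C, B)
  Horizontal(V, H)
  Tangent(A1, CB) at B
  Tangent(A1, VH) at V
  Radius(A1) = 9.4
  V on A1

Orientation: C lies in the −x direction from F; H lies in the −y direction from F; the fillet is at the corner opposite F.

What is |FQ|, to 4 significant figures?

44.27

F is at the origin; F and C share the same y with |FC| = 50.6 and C on the −x side, so C = (-50.60, 0.000). F and H share the same x with |FH| = 25.6 and H on the −y side, so H = (0.000, -25.60). The virtual corner opposite F is at (-50.60, -25.60). A1 meets CB tangentially, so QB is at right angles to CB and since A1 is tangent to VH there, QV ⟂ VH, with radius 9.4, so the center Q sits 9.4 in from both sides at Q = (-41.20, -16.20). Then |FQ| = |Q − F| = 44.27.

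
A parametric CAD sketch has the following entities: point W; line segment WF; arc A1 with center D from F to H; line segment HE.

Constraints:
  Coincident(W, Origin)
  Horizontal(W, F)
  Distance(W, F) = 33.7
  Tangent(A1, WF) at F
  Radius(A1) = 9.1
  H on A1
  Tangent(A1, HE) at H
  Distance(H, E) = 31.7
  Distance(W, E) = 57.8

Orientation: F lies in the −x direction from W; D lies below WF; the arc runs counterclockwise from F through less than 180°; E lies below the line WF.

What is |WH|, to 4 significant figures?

43.88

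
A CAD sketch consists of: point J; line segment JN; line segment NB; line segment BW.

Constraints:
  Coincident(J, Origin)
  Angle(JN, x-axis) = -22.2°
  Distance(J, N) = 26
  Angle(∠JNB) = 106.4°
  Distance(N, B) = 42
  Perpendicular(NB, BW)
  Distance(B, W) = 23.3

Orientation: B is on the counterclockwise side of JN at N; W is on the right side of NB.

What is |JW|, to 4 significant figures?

69.01

J is at the origin; JN runs at -22.2° with length 26.0, so N = 26.0·(cos -22.2°, sin -22.2°) = (24.07, -9.824). ∠JNB = 106.4°, so NB runs at -22.2° + (180° − 106.4°) = 51.40° from the x-axis; with |NB| = 42.0, B = N + 42.0·(cos 51.40°, sin 51.40°) = (50.28, 23.00). NB is perpendicular to BW; with |BW| = 23.3 on the right of NB, W = B + 23.3·(0.7815, -0.6239) = (68.49, 8.464). Then |JW| = |W − J| = 69.01.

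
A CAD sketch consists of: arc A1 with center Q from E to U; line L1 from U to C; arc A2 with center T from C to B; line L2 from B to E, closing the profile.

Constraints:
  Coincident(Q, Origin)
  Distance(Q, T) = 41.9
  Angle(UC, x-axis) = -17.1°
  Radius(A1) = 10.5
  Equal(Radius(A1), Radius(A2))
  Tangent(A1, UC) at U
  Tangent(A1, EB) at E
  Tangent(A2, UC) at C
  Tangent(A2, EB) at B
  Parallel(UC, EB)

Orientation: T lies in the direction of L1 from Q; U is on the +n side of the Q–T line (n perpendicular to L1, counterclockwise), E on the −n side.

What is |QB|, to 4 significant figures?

43.20

Tangency of A1 to both parallel lines with radius 10.5 puts U and E at Q ± 10.5·n: U = (3.087, 10.04), E = (-3.087, -10.04). Equal radii place C and B the same way about T: C = T + 10.5·n = (43.14, -2.284), B = T − 10.5·n = (36.96, -22.36). Then |QB| = |B − Q| = 43.20.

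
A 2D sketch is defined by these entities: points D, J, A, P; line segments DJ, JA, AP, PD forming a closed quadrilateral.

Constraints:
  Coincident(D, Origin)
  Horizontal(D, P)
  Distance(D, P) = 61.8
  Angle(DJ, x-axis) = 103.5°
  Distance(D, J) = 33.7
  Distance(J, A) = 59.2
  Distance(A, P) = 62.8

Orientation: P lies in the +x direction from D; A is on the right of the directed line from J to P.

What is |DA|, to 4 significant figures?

25.53

D is at the origin; D and P share the same y with |DP| = 61.8 and P in +x, so P = (61.8, 0). DJ runs at 103.5° with |DJ| = 33.7, so J = (-7.867, 32.77). A is determined by |JA| = 59.2 and |AP| = 62.8 together: it lies at the intersection of circle(J, 59.2) and circle(P, 62.8). With |JP| = 76.99, the foot of the radical line on JP is 35.64 from J and the perpendicular offset is √(59.2² − 35.64²) = 47.27. Taking the right-of-JP solution: A = (4.267, -25.17).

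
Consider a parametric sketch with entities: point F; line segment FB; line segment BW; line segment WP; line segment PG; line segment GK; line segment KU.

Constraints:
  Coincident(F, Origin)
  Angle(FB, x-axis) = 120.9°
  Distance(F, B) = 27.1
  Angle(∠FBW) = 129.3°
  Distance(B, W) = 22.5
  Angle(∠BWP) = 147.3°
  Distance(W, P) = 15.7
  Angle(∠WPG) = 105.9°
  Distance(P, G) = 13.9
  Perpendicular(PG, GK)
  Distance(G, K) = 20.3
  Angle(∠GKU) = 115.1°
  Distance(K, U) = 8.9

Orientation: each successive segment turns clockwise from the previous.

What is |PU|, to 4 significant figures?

24.77

PG ⟂ GK, so GK runs at -126.6°; with |GK| = 20.3, K = (5.216, 29.40). ∠GKU = 115.1° gives KU at 168.5° from the x-axis; with |KU| = 8.9, U = (-3.505, 31.17). Then |PU| = |U − P| = 24.77.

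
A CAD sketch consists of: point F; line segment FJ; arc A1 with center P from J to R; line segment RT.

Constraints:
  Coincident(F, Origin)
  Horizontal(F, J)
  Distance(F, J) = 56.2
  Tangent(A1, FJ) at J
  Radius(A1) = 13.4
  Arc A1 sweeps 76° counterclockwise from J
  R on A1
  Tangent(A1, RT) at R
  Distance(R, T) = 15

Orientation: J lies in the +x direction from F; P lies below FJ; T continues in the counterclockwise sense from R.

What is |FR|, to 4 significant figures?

44.38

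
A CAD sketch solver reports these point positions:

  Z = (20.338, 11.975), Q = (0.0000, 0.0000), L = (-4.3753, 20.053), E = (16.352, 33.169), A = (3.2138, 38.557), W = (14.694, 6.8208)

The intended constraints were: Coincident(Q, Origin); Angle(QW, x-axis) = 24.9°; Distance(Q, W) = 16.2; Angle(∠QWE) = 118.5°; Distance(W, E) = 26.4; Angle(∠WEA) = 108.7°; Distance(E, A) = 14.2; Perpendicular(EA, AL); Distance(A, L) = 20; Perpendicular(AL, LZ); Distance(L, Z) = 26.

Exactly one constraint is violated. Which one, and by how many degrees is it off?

Perpendicular(AL, LZ) — off by 4.20°.

Q = (0.00, 0.00) ✓; QW at 24.90° ✓; |QW| = 16.20 ✓; ∠QWE = 118.5° ✓; |WE| = 26.40 ✓; ∠WEA = 108.7° ✓; |EA| = 14.20 ✓; ∠(EA, AL) = 90.00° ✓; |AL| = 20.00 ✓; ∠(AL, LZ) = 94.20° ✗; |LZ| = 26.00 ✓.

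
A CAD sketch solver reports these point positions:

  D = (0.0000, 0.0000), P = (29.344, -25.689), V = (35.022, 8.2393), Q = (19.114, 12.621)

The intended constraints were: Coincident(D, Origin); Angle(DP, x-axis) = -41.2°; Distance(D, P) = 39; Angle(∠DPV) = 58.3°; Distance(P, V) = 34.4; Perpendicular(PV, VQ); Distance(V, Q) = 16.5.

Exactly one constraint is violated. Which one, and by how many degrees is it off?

Perpendicular(PV, VQ) — off by 5.90°.

D = (0.00, 0.00) ✓; DP at -41.20° ✓; |DP| = 39.00 ✓; ∠DPV = 58.30° ✓; |PV| = 34.40 ✓; ∠(PV, VQ) = 84.10° ✗; |VQ| = 16.50 ✓.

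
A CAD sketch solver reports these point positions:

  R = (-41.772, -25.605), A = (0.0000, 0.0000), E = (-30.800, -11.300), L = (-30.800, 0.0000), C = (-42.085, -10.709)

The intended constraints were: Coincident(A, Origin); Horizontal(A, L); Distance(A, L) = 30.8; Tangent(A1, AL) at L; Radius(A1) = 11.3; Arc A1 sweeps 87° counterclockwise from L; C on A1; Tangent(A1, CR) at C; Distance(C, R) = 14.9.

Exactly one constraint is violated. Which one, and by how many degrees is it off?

Tangent(A1, CR) at C — off by 4.20°.

A = (0.00, 0.00) ✓; A.y = 0.00, L.y = 0.00 ✓; |AL| = 30.80 ✓; ∠(EL, LA) = 90.00° ✓; |EL| = 11.30 ✓; bearing(E→C) − bearing(E→L) = 87.00° ✓; |EC| = 11.30 ✓; ∠(EC, CR) = 85.80° ✗; |CR| = 14.90 ✓.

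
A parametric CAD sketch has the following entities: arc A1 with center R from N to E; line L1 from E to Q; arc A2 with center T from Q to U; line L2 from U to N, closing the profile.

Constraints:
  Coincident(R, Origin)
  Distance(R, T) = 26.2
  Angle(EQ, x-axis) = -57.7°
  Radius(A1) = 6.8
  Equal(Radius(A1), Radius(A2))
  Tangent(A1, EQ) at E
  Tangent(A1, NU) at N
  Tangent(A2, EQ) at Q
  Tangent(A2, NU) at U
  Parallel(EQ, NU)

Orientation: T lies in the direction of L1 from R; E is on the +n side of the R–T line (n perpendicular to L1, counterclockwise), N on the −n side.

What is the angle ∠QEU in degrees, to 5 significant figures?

27.433°

The slot axis is L1's direction at -57.7°, so u = (cos -57.7°, sin -57.7°) = (0.53435, -0.84526) and n = (−sin -57.7°, cos -57.7°) = (0.84526, 0.53435). R is at the origin and T lies 26.2 along u from R, so T = 26.2·u = (14.000, -22.146). Tangency of A1 to both parallel lines with radius 6.8 puts E and N at R ± 6.8·n: E = (5.7478, 3.6336), N = (-5.7478, -3.6336). Equal radii place Q and U the same way about T: Q = T + 6.8·n = (19.748, -18.512), U = T − 6.8·n = (8.2523, -25.779). Then cos ∠QEU = EQ·EU / (|EQ||EU|), giving 27.433°.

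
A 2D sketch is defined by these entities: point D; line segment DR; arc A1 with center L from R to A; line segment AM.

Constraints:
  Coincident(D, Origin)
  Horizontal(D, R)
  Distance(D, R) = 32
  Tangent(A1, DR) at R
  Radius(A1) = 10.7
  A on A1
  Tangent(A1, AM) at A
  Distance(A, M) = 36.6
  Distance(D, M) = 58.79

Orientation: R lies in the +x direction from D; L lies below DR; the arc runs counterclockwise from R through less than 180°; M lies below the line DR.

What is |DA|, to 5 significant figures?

25.848

Checks: ∠(LR, RD) = 90.00° ✓; |LR| = 10.70 ✓; |LA| = 10.70 ✓; ∠(LA, AM) = 90.00° ✓; |AM| = 36.60 ✓; |DM| = 58.79 ✓.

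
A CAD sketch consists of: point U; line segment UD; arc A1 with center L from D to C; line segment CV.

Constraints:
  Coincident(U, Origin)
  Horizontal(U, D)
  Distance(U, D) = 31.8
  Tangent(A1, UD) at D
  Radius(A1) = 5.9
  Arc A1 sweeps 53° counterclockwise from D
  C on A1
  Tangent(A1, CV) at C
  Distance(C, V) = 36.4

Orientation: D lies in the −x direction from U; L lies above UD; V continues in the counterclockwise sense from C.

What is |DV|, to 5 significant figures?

41.179

U is at the origin; UD is horizontal with |UD| = 31.8 and D on the −x side, so D = (-31.800, 0.0000). Since A1 is tangent to UD there, LD ⟂ UD, so L = D + (0, 5.9) = (-31.800, 5.9000). On A1, D sits at bearing -90° from L; a 53° counterclockwise sweep puts C at bearing -37°, so C = L + 5.9·(cos -37°, sin -37°) = (-27.088, 2.3493). Since A1 is tangent to CV there, LC ⟂ CV, so CV runs along (−sin -37°, cos -37°); with |CV| = 36.4, V = (-5.1820, 31.420). Then |DV| = |V − D| = 41.179.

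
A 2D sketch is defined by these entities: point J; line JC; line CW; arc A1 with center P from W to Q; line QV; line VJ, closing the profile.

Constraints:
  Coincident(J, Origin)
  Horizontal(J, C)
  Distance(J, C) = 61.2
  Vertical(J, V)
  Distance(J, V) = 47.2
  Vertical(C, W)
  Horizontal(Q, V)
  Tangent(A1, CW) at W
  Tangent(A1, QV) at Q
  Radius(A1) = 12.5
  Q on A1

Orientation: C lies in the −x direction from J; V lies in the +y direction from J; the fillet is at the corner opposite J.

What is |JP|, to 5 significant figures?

59.798

J is at the origin; J and C share the same y with |JC| = 61.2 and C on the −x side, so C = (-61.200, 0.0000). J and V share the same x with |JV| = 47.2 and V on the +y side, so V = (0.0000, 47.200). The virtual corner opposite J is at (-61.200, 47.200). A1 meets CW tangentially, so PW is at right angles to CW and since A1 is tangent to QV there, PQ ⟂ QV, with radius 12.5, so the center P sits 12.5 in from both sides at P = (-48.700, 34.700). Then |JP| = |P − J| = 59.798.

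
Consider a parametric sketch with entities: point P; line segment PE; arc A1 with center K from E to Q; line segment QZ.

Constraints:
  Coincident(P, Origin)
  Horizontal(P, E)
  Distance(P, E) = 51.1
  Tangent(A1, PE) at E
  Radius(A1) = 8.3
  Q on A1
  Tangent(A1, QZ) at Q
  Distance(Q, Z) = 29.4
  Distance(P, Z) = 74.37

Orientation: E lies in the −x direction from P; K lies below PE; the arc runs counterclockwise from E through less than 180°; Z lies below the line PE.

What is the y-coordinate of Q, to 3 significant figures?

-6.53

P is at the origin; PE is horizontal with |PE| = 51.1 and E on the −x side, so E = (-51.1, 0.00). A1 meets PE tangentially, so KE is at right angles to PE, so K = E + (0, -8.3) = (-51.1, -8.30). Since KQ ⟂ QZ (tangency), |KZ| = √(8.3² + 29.4²) = 30.5 regardless of where Q sits on A1. So Z lies on both circle(P, 74.37) and circle(K, 30.5); the below-PE intersection is Z = (-65.5, -35.3). Q is the foot of the tangent from Z: Q = (-59.2, -6.53).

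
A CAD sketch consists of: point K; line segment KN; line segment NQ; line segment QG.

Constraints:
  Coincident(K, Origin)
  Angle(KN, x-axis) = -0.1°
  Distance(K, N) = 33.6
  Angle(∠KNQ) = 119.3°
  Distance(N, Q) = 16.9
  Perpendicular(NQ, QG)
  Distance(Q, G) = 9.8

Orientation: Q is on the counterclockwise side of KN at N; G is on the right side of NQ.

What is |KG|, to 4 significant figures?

51.39

∠KNQ = 119.3°, so NQ runs at -0.1° + (180° − 119.3°) = 60.60° from the x-axis; with |NQ| = 16.9, Q = N + 16.9·(cos 60.60°, sin 60.60°) = (41.90, 14.66). The perpendicularity gives QG at right angles to NQ; with |QG| = 9.8 on the right of NQ, G = Q + 9.8·(0.8712, -0.4909) = (50.43, 9.854). Then |KG| = |G − K| = 51.39.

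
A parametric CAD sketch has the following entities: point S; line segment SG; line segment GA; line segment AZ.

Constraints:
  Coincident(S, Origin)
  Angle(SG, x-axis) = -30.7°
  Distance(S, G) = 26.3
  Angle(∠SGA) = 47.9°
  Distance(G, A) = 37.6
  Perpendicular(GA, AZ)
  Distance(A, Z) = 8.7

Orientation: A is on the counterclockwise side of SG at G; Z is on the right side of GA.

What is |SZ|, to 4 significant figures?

34.57

S is at the origin; SG runs at -30.7° with length 26.3, so G = 26.3·(cos -30.7°, sin -30.7°) = (22.61, -13.43). ∠SGA = 47.9°, so GA runs at -30.7° + (180° − 47.9°) = 101.4° from the x-axis; with |GA| = 37.6, A = G + 37.6·(cos 101.4°, sin 101.4°) = (15.18, 23.43). The perpendicularity gives AZ at right angles to GA; with |AZ| = 8.7 on the right of GA, Z = A + 8.7·(0.9803, 0.1977) = (23.71, 25.15). Then |SZ| = |Z − S| = 34.57.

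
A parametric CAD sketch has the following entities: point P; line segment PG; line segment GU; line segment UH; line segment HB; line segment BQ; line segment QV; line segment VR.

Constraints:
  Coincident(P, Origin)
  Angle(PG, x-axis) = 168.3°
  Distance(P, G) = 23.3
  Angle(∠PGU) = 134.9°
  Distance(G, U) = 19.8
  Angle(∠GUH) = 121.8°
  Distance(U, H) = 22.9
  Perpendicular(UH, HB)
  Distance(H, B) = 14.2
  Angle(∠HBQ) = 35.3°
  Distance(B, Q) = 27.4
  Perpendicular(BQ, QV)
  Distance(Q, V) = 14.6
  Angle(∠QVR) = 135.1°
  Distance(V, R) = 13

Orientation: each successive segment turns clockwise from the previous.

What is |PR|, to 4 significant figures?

65.33

BQ is perpendicular to QV, so QV runs at 100.3°; with |QV| = 14.6, V = (-40.68, 45.51). ∠QVR = 135.1° gives VR at 55.40° from the x-axis; with |VR| = 13.0, R = (-33.30, 56.21). Then |PR| = |R − P| = 65.33.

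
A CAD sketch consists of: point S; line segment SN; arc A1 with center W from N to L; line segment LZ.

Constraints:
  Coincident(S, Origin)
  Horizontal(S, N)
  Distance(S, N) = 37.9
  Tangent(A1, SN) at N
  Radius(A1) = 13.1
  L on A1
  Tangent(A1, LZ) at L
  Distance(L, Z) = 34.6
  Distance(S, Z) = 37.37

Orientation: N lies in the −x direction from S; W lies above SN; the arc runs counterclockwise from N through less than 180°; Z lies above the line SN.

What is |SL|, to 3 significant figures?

27.4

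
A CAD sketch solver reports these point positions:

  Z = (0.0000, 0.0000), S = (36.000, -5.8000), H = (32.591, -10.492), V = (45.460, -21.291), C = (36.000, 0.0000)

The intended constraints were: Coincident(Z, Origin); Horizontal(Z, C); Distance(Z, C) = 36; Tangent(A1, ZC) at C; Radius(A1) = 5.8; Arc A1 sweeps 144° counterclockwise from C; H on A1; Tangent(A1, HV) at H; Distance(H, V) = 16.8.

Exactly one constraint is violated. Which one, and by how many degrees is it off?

Tangent(A1, HV) at H — off by 4.00°.

Z = (0.00, 0.00) ✓; Z.y = 0.00, C.y = 0.00 ✓; |ZC| = 36.00 ✓; ∠(SC, CZ) = 90.00° ✓; |SC| = 5.800 ✓; bearing(S→H) − bearing(S→C) = 144.0° ✓; |SH| = 5.800 ✓; ∠(SH, HV) = 94.00° ✗; |HV| = 16.80 ✓.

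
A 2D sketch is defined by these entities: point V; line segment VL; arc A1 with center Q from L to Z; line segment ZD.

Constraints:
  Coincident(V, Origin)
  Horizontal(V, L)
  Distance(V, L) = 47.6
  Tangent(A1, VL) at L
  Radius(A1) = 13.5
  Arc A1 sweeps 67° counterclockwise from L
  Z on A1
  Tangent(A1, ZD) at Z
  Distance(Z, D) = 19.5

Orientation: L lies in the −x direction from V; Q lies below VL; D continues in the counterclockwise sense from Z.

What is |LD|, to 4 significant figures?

32.97

On A1, L sits at bearing 90° from Q; a 67° counterclockwise sweep puts Z at bearing 157°, so Z = Q + 13.5·(cos 157°, sin 157°) = (-60.03, -8.225). A1 meets ZD tangentially, so QZ is at right angles to ZD, so ZD runs along (−sin 157°, cos 157°); with |ZD| = 19.5, D = (-67.65, -26.17). Then |LD| = |D − L| = 32.97.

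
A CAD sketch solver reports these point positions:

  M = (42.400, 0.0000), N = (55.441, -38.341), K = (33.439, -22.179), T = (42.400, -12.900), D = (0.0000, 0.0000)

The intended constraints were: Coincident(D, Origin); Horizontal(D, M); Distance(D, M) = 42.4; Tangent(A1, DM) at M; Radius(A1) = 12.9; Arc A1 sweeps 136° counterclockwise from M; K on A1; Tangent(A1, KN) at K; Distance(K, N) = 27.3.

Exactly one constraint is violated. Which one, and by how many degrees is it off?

Tangent(A1, KN) at K — off by 7.70°.

D = (0.00, 0.00) ✓; D.y = 0.00, M.y = 0.00 ✓; |DM| = 42.40 ✓; ∠(TM, MD) = 90.00° ✓; |TM| = 12.90 ✓; bearing(T→K) − bearing(T→M) = 136.0° ✓; |TK| = 12.90 ✓; ∠(TK, KN) = 82.30° ✗; |KN| = 27.30 ✓.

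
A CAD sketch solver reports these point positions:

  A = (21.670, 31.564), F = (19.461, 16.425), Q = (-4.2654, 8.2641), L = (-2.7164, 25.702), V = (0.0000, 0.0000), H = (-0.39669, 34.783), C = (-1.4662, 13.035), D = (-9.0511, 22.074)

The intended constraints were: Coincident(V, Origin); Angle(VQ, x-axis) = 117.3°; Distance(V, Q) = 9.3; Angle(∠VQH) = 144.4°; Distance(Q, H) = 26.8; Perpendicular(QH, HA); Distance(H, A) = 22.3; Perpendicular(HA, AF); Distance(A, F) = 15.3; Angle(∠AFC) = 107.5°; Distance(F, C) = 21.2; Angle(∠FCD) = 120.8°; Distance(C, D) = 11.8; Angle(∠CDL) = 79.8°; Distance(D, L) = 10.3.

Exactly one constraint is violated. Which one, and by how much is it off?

Distance(D, L) = 10.3 — off by 3.00.

V = (0.00, 0.00) ✓; VQ at 117.3° ✓; |VQ| = 9.300 ✓; ∠VQH = 144.4° ✓; |QH| = 26.80 ✓; ∠(QH, HA) = 90.00° ✓; |HA| = 22.30 ✓; ∠(HA, AF) = 90.00° ✓; |AF| = 15.30 ✓; ∠AFC = 107.5° ✓; |FC| = 21.20 ✓; ∠FCD = 120.8° ✓; |CD| = 11.80 ✓; ∠CDL = 79.80° ✓; |DL| = 7.300 ✗.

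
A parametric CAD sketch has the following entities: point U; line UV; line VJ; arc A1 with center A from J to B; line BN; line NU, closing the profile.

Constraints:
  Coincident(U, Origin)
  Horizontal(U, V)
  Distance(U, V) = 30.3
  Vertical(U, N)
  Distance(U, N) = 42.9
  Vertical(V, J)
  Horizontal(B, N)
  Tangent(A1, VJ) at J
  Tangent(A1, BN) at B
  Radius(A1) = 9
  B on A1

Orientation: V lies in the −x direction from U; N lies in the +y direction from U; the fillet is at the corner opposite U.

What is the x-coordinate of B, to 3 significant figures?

-21.3

The virtual corner opposite U is at (-30.3, 42.9). The tangent condition forces AJ to be normal to VJ and the tangent condition forces AB to be normal to BN, with radius 9.0, so the center A sits 9.0 in from both sides at A = (-21.3, 33.9). That places the tangent points at J = (-30.3, 33.9) on VJ and B = (-21.3, 42.9) on BN. So B.x = -21.3.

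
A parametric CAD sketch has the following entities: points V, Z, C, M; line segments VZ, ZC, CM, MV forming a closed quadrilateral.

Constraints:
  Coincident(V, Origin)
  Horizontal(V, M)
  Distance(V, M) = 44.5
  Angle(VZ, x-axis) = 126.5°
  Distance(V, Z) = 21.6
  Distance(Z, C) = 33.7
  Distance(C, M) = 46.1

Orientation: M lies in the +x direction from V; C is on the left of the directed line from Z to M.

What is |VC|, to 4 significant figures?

38.92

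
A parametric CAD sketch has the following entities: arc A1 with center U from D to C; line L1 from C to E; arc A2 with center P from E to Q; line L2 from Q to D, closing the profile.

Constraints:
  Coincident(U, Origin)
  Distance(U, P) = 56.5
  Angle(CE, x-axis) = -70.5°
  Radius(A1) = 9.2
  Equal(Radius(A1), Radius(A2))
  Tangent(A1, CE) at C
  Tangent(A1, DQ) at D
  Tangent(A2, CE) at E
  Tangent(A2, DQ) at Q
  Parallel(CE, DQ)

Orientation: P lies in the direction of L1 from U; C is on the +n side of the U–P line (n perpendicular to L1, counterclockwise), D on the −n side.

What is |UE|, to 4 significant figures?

57.24

The slot axis is L1's direction at -70.5°, so u = (cos -70.5°, sin -70.5°) = (0.3338, -0.9426) and n = (−sin -70.5°, cos -70.5°) = (0.9426, 0.3338). U is at the origin and P lies 56.5 along u from U, so P = 56.5·u = (18.86, -53.26). Tangency of A1 to both parallel lines with radius 9.2 puts C and D at U ± 9.2·n: C = (8.672, 3.071), D = (-8.672, -3.071). Equal radii place E and Q the same way about P: E = P + 9.2·n = (27.53, -50.19), Q = P − 9.2·n = (10.19, -56.33). Then |UE| = |E − U| = 57.24.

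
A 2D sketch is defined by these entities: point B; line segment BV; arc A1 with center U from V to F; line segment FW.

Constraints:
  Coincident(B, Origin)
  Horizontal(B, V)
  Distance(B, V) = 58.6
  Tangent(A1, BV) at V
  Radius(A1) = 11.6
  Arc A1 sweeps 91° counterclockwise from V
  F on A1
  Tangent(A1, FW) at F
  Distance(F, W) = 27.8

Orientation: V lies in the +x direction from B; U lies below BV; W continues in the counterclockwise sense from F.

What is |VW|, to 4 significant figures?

41.13

On A1, V sits at bearing 90° from U; a 91° counterclockwise sweep puts F at bearing 181°, so F = U + 11.6·(cos 181°, sin 181°) = (47.00, -11.80). A1 meets FW tangentially, so UF is at right angles to FW, so FW runs along (−sin 181°, cos 181°); with |FW| = 27.8, W = (47.49, -39.60). Then |VW| = |W − V| = 41.13.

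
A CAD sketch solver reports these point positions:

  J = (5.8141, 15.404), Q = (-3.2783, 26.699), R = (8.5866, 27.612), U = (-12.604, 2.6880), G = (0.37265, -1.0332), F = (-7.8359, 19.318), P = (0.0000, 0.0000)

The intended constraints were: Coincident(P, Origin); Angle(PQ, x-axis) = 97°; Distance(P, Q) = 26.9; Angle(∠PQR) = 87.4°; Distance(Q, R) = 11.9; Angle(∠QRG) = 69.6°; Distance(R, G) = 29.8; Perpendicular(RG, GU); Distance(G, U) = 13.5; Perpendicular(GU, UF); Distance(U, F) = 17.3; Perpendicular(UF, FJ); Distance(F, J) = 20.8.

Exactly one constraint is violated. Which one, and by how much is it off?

Distance(F, J) = 20.8 — off by 6.60.

P = (0.00, 0.00) ✓; PQ at 97.00° ✓; |PQ| = 26.90 ✓; ∠PQR = 87.40° ✓; |QR| = 11.90 ✓; ∠QRG = 69.60° ✓; |RG| = 29.80 ✓; ∠(RG, GU) = 90.00° ✓; |GU| = 13.50 ✓; ∠(GU, UF) = 90.00° ✓; |UF| = 17.30 ✓; ∠(UF, FJ) = 90.00° ✓; |FJ| = 14.20 ✗.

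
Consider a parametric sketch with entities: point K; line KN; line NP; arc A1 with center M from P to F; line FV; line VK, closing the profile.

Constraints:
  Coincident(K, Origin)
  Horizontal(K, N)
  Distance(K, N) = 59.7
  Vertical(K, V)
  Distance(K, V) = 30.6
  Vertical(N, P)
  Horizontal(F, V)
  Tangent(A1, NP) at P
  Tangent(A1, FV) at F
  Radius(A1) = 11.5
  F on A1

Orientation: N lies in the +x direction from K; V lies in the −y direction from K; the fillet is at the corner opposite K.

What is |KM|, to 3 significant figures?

51.8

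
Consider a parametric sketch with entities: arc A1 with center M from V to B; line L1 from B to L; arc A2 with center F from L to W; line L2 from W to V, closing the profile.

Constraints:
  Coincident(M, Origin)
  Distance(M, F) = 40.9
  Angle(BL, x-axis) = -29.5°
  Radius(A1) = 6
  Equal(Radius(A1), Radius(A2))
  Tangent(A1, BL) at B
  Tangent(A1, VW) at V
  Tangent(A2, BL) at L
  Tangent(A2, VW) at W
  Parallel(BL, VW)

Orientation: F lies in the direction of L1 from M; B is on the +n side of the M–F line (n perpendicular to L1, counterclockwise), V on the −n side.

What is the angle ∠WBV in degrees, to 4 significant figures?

73.65°

The slot axis is L1's direction at -29.5°, so u = (cos -29.5°, sin -29.5°) = (0.8704, -0.4924) and n = (−sin -29.5°, cos -29.5°) = (0.4924, 0.8704). M is at the origin and F lies 40.9 along u from M, so F = 40.9·u = (35.60, -20.14). Tangency of A1 to both parallel lines with radius 6.0 puts B and V at M ± 6.0·n: B = (2.955, 5.222), V = (-2.955, -5.222). Equal radii place L and W the same way about F: L = F + 6.0·n = (38.55, -14.92), W = F − 6.0·n = (32.64, -25.36). Then cos ∠WBV = BW·BV / (|BW||BV|), giving 73.65°.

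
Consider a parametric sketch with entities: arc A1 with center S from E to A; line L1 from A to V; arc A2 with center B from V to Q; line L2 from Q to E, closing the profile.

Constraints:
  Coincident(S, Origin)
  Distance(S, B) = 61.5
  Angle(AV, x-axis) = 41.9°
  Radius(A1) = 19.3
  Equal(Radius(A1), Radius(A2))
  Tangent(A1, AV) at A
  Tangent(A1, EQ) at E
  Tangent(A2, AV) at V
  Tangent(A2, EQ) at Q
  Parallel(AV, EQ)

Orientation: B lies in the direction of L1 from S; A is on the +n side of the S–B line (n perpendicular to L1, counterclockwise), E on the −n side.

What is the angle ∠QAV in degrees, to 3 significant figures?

32.1°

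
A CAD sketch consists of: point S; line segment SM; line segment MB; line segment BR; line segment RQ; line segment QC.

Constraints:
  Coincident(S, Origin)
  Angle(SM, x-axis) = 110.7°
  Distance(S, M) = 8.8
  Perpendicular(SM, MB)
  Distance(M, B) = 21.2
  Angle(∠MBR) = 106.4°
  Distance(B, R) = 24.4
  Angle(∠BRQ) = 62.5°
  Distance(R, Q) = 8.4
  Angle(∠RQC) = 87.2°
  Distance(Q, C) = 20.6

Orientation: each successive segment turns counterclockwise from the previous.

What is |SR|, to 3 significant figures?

31.7

S is at the origin; SM runs at 110.7° with length 8.8, so M = (-3.11, 8.23). SM is perpendicular to MB, so MB runs at -159°; with |MB| = 21.2, B = (-22.9, 0.738). ∠MBR = 106.4° gives BR at -85.7° from the x-axis; with |BR| = 24.4, R = (-21.1, -23.6). Then |SR| = |R − S| = 31.7.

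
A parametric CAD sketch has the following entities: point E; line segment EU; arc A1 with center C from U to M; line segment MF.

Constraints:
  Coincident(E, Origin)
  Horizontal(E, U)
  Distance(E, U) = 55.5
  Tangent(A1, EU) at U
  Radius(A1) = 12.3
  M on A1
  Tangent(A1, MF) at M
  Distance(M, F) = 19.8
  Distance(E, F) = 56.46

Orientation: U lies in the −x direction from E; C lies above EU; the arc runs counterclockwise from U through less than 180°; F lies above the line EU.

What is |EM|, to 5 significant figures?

45.398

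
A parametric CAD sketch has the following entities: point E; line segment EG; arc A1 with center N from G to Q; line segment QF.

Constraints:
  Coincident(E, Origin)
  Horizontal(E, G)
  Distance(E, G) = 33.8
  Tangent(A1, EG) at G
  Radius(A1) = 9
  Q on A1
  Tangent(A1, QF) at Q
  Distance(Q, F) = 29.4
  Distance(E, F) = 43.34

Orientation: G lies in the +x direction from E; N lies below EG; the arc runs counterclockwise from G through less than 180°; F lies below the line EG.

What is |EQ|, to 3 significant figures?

26.1

E is at the origin; E and G share the same y with |EG| = 33.8 and G on the +x side, so G = (33.8, 0.00). A1 meets EG tangentially, so NG is at right angles to EG, so N = G + (0, -9) = (33.8, -9.00). Since NQ ⟂ QF (tangency), |NF| = √(9.0² + 29.4²) = 30.7 regardless of where Q sits on A1. So F lies on both circle(E, 43.34) and circle(N, 30.7); the below-EG intersection is F = (21.9, -37.4). Q is the foot of the tangent from F: Q = (24.8, -8.11).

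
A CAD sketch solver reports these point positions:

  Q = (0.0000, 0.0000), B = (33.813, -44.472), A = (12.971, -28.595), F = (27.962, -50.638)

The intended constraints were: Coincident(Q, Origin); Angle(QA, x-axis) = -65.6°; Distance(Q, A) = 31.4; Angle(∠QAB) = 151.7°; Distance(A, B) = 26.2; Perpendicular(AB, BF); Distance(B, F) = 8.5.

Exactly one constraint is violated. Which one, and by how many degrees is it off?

Perpendicular(AB, BF) — off by 6.20°.

Q = (0.00, 0.00) ✓; QA at -65.60° ✓; |QA| = 31.40 ✓; ∠QAB = 151.7° ✓; |AB| = 26.20 ✓; ∠(AB, BF) = 96.20° ✗; |BF| = 8.500 ✓.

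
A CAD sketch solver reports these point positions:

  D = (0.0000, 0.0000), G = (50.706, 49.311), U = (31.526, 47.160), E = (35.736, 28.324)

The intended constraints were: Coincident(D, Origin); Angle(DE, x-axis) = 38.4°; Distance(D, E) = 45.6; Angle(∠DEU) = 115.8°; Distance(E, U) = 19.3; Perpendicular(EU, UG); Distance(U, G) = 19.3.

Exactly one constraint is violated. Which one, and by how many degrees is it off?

Perpendicular(EU, UG) — off by 6.20°.

D = (0.00, 0.00) ✓; DE at 38.40° ✓; |DE| = 45.60 ✓; ∠DEU = 115.8° ✓; |EU| = 19.30 ✓; ∠(EU, UG) = 96.20° ✗; |UG| = 19.30 ✓.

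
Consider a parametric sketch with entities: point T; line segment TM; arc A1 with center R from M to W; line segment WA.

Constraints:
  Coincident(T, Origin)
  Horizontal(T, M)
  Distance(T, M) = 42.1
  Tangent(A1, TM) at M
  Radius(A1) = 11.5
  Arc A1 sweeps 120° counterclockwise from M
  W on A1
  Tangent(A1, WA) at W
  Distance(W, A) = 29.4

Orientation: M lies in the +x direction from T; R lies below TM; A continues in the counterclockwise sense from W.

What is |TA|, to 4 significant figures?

63.39

On A1, M sits at bearing 90° from R; a 120° counterclockwise sweep puts W at bearing 210°, so W = R + 11.5·(cos 210°, sin 210°) = (32.14, -17.25). A1 meets WA tangentially, so RW is at right angles to WA, so WA runs along (−sin 210°, cos 210°); with |WA| = 29.4, A = (46.84, -42.71). Then |TA| = |A − T| = 63.39.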